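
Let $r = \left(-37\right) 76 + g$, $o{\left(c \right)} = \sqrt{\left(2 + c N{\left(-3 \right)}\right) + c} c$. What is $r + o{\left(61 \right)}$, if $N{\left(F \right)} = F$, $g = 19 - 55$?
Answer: $-2848 + 122 i \sqrt{30} \approx -2848.0 + 668.22 i$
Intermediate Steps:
$g = -36$ ($g = 19 - 55 = -36$)
$o{\left(c \right)} = c \sqrt{2 - 2 c}$ ($o{\left(c \right)} = \sqrt{\left(2 + c \left(-3\right)\right) + c} c = \sqrt{\left(2 - 3 c\right) + c} c = \sqrt{2 - 2 c} c = c \sqrt{2 - 2 c}$)
$r = -2848$ ($r = \left(-37\right) 76 - 36 = -2812 - 36 = -2848$)
$r + o{\left(61 \right)} = -2848 + 61 \sqrt{2 - 122} = -2848 + 61 \sqrt{-120} = -2848 + 61 \cdot 2 i \sqrt{30} = -2848 + 122 i \sqrt{30}$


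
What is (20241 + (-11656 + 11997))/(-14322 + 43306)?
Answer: 10291/14492 ≈ 0.71012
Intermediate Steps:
(20241 + (-11656 + 11997))/(-14322 + 43306) = (20241 + 341)/28984 = 20582*(1/28984) = 10291/14492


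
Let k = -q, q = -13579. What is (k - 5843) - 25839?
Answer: -18103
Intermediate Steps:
k = 13579 (k = -1*(-13579) = 13579)
(k - 5843) - 25839 = (13579 - 5843) - 25839 = 7736 - 25839 = -18103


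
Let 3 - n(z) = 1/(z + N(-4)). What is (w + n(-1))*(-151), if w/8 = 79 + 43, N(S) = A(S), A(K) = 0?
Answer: -147980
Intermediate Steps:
N(S) = 0
n(z) = 3 - 1/z (n(z) = 3 - 1/(z + 0) = 3 - 1/z)
w = 976 (w = 8*(79 + 43) = 8*122 = 976)
(w + n(-1))*(-151) = (976 + (3 - 1/(-1)))*(-151) = (976 + (3 - 1*(-1)))*(-151) = (976 + (3 + 1))*(-151) = (976 + 4)*(-151) = 980*(-151) = -147980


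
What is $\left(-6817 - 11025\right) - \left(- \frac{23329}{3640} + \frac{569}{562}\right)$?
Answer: $- \frac{18243991411}{1022840} \approx -17837.0$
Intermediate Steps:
$\left(-6817 - 11025\right) - \left(- \frac{23329}{3640} + \frac{569}{562}\right) = -17842 - - \frac{5519869}{1022840} = -17842 + \left(- \frac{569}{562} + \frac{23329}{3640}\right) = -17842 + \frac{5519869}{1022840} = - \frac{18243991411}{1022840}$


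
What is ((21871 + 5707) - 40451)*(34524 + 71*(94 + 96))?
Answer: -618084222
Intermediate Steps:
((21871 + 5707) - 40451)*(34524 + 71*(94 + 96)) = (27578 - 40451)*(34524 + 71*190) = -12873*(34524 + 13490) = -12873*48014 = -618084222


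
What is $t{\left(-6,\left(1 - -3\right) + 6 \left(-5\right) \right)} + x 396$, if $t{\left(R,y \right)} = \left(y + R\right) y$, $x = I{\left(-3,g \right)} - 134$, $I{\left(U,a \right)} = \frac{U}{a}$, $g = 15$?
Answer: $- \frac{261556}{5} \approx -52311.0$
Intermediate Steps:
$x = - \frac{671}{5}$ ($x = - \frac{3}{15} - 134 = \left(-3\right) \frac{1}{15} - 134 = - \frac{1}{5} - 134 = - \frac{671}{5} \approx -134.2$)
$t{\left(R,y \right)} = y \left(R + y\right)$ ($t{\left(R,y \right)} = \left(R + y\right) y = y \left(R + y\right)$)
$t{\left(-6,\left(1 - -3\right) + 6 \left(-5\right) \right)} + x 396 = \left(\left(1 - -3\right) + 6 \left(-5\right)\right) \left(-6 + \left(\left(1 - -3\right) + 6 \left(-5\right)\right)\right) - \frac{265716}{5} = \left(\left(1 + 3\right) - 30\right) \left(-6 + \left(\left(1 + 3\right) - 30\right)\right) - \frac{265716}{5} = \left(4 - 30\right) \left(-6 + \left(4 - 30\right)\right) - \frac{265716}{5} = - 26 \left(-6 - 26\right) - \frac{265716}{5} = \left(-26\right) \left(-32\right) - \frac{265716}{5} = 832 - \frac{265716}{5} = - \frac{261556}{5}$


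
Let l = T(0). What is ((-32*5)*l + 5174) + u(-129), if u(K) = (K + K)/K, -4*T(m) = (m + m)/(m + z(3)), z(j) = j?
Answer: 5176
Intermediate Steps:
T(m) = -m/(2*(3 + m)) (T(m) = -(m + m)/(4*(m + 3)) = -2*m/(4*(3 + m)) = -m/(2*(3 + m)))
l = 0 (l = -1*0/(6 + 2*0) = -1*0/(6 + 0) = -1*0/6 = -1*0*⅙ = 0)
u(K) = 2 (u(K) = (2*K)/K = 2)
((-32*5)*l + 5174) + u(-129) = (-32*5*0 + 5174) + 2 = (-160*0 + 5174) + 2 = (0 + 5174) + 2 = 5174 + 2 = 5176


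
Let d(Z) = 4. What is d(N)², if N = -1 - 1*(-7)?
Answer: 16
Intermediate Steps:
N = 6 (N = -1 + 7 = 6)
d(N)² = 4² = 16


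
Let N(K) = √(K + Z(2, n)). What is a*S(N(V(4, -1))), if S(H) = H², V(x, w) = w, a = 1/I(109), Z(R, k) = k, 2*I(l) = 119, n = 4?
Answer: 6/119 ≈ 0.050420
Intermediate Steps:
I(l) = 119/2 (I(l) = (½)*119 = 119/2)
a = 2/119 (a = 1/(119/2) = 2/119 ≈ 0.016807)
N(K) = √(4 + K) (N(K) = √(K + 4) = √(4 + K))
a*S(N(V(4, -1))) = 2*(√(4 - 1))²/119 = 2*(√3)²/119 = (2/119)*3 = 6/119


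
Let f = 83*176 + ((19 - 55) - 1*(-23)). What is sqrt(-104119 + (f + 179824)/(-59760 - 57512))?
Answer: I*sqrt(31267850034)/548 ≈ 322.68*I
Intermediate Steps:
f = 14595 (f = 14608 + (-36 + 23) = 14608 - 13 = 14595)
sqrt(-104119 + (f + 179824)/(-59760 - 57512)) = sqrt(-104119 + (14595 + 179824)/(-59760 - 57512)) = sqrt(-104119 + 194419/(-117272)) = sqrt(-104119 + 194419*(-1/117272)) = sqrt(-104119 - 1817/1096) = sqrt(-114116241/1096) = I*sqrt(31267850034)/548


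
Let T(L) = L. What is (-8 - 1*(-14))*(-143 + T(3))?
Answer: -840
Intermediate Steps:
(-8 - 1*(-14))*(-143 + T(3)) = (-8 - 1*(-14))*(-143 + 3) = (-8 + 14)*(-140) = 6*(-140) = -840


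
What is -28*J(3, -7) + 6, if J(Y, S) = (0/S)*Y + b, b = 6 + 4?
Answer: -274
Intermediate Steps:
b = 10
J(Y, S) = 10 (J(Y, S) = (0/S)*Y + 10 = 0*Y + 10 = 0 + 10 = 10)
-28*J(3, -7) + 6 = -28*10 + 6 = -280 + 6 = -274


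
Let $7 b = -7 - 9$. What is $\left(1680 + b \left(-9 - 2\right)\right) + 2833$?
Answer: $\frac{31767}{7} \approx 4538.1$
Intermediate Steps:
$b = - \frac{16}{7}$ ($b = \frac{-7 - 9}{7} = \frac{1}{7} \left(-16\right) = - \frac{16}{7} \approx -2.2857$)
$\left(1680 + b \left(-9 - 2\right)\right) + 2833 = \left(1680 - \frac{16 \left(-9 - 2\right)}{7}\right) + 2833 = \left(1680 - - \frac{176}{7}\right) + 2833 = \left(1680 + \frac{176}{7}\right) + 2833 = \frac{11936}{7} + 2833 = \frac{31767}{7}$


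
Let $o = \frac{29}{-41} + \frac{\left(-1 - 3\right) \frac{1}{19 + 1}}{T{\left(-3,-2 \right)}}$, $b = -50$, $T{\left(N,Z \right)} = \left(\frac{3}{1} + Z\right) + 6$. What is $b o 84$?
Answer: $\frac{126720}{41} \approx 3090.7$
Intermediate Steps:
$T{\left(N,Z \right)} = 9 + Z$ ($T{\left(N,Z \right)} = \left(3 \cdot 1 + Z\right) + 6 = \left(3 + Z\right) + 6 = 9 + Z$)
$o = - \frac{1056}{1435}$ ($o = \frac{29}{-41} + \frac{\left(-1 - 3\right) \frac{1}{19 + 1}}{9 - 2} = 29 \left(- \frac{1}{41}\right) + \frac{\left(-4\right) \frac{1}{20}}{7} = - \frac{29}{41} + \left(-4\right) \frac{1}{20} \cdot \frac{1}{7} = - \frac{29}{41} - \frac{1}{35} = - \frac{1056}{1435} \approx -0.73589$)
$b o 84 = \left(-50\right) \left(- \frac{1056}{1435}\right) 84 = \frac{10560}{287} \cdot 84 = \frac{126720}{41}$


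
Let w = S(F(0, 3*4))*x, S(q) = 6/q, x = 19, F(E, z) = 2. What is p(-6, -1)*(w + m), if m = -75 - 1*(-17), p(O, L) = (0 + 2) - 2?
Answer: 0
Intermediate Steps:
p(O, L) = 0 (p(O, L) = 2 - 2 = 0)
w = 57 (w = (6/2)*19 = (6*(1/2))*19 = 3*19 = 57)
m = -58 (m = -75 + 17 = -58)
p(-6, -1)*(w + m) = 0*(57 - 58) = 0*(-1) = 0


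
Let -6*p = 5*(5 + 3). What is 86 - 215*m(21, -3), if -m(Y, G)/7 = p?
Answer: -29842/3 ≈ -9947.3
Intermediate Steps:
p = -20/3 (p = -5*(5 + 3)/6 = -5*8/6 = -⅙*40 = -20/3 ≈ -6.6667)
m(Y, G) = 140/3 (m(Y, G) = -7*(-20/3) = 140/3)
86 - 215*m(21, -3) = 86 - 215*140/3 = 86 - 30100/3 = -29842/3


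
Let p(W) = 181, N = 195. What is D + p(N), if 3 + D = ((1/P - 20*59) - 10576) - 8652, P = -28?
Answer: -566441/28 ≈ -20230.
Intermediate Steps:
D = -571509/28 (D = -3 + (((1/(-28) - 20*59) - 10576) - 8652) = -3 + (((-1/28 - 1180) - 10576) - 8652) = -3 + ((-33041/28 - 10576) - 8652) = -3 + (-329169/28 - 8652) = -3 - 571425/28 = -571509/28 ≈ -20411.)
D + p(N) = -571509/28 + 181 = -566441/28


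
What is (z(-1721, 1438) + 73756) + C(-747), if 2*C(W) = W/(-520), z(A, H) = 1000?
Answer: 77746987/1040 ≈ 74757.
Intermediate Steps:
C(W) = -W/1040 (C(W) = (W/(-520))/2 = (W*(-1/520))/2 = (-W/520)/2 = -W/1040)
(z(-1721, 1438) + 73756) + C(-747) = (1000 + 73756) - 1/1040*(-747) = 74756 + 747/1040 = 77746987/1040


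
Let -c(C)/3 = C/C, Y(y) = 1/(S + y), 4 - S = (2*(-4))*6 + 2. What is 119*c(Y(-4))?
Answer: -357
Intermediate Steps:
S = 50 (S = 4 - ((2*(-4))*6 + 2) = 4 - (-8*6 + 2) = 4 - (-48 + 2) = 4 - 1*(-46) = 4 + 46 = 50)
Y(y) = 1/(50 + y)
c(C) = -3 (c(C) = -3*C/C = -3*1 = -3)
119*c(Y(-4)) = 119*(-3) = -357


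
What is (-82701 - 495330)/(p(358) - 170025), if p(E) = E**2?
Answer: 578031/41861 ≈ 13.808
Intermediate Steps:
(-82701 - 495330)/(p(358) - 170025) = (-82701 - 495330)/(358**2 - 170025) = -578031/(128164 - 170025) = -578031/(-41861) = -578031*(-1/41861) = 578031/41861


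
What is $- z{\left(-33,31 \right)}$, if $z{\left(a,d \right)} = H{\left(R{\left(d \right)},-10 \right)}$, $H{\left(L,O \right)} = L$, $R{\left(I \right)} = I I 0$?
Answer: $0$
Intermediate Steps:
$R{\left(I \right)} = 0$ ($R{\left(I \right)} = I^{2} \cdot 0 = 0$)
$z{\left(a,d \right)} = 0$
$- z{\left(-33,31 \right)} = \left(-1\right) 0 = 0$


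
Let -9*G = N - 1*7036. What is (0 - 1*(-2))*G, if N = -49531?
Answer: 113134/9 ≈ 12570.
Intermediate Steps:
G = 56567/9 (G = -(-49531 - 1*7036)/9 = -(-49531 - 7036)/9 = -1/9*(-56567) = 56567/9 ≈ 6285.2)
(0 - 1*(-2))*G = (0 - 1*(-2))*(56567/9) = (0 + 2)*(56567/9) = 2*(56567/9) = 113134/9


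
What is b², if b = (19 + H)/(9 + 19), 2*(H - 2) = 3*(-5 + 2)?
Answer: 1089/3136 ≈ 0.34726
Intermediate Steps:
H = -5/2 (H = 2 + (3*(-5 + 2))/2 = 2 + (3*(-3))/2 = 2 + (½)*(-9) = 2 - 9/2 = -5/2 ≈ -2.5000)
b = 33/56 (b = (19 - 5/2)/(9 + 19) = (33/2)/28 = (33/2)*(1/28) = 33/56 ≈ 0.58929)
b² = (33/56)² = 1089/3136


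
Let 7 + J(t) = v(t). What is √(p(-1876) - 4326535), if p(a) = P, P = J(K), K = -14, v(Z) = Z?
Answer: 2*I*√1081639 ≈ 2080.0*I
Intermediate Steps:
J(t) = -7 + t
P = -21 (P = -7 - 14 = -21)
p(a) = -21
√(p(-1876) - 4326535) = √(-21 - 4326535) = √(-4326556) = 2*I*√1081639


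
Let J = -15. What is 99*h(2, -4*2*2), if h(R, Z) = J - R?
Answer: -1683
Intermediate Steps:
h(R, Z) = -15 - R
99*h(2, -4*2*2) = 99*(-15 - 1*2) = 99*(-15 - 2) = 99*(-17) = -1683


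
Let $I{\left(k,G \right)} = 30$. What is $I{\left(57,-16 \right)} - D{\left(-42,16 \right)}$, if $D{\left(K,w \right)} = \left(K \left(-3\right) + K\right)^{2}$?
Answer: $-7026$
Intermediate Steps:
$D{\left(K,w \right)} = 4 K^{2}$ ($D{\left(K,w \right)} = \left(- 3 K + K\right)^{2} = \left(- 2 K\right)^{2} = 4 K^{2}$)
$I{\left(57,-16 \right)} - D{\left(-42,16 \right)} = 30 - 4 \left(-42\right)^{2} = 30 - 4 \cdot 1764 = 30 - 7056 = -7026$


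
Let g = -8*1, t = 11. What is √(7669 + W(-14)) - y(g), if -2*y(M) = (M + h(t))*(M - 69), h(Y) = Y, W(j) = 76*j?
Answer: -231/2 + √6605 ≈ -34.229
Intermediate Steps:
g = -8
y(M) = -(-69 + M)*(11 + M)/2 (y(M) = -(M + 11)*(M - 69)/2 = -(11 + M)*(-69 + M)/2 = -(-69 + M)*(11 + M)/2)
√(7669 + W(-14)) - y(g) = √(7669 + 76*(-14)) - (759/2 + 29*(-8) - ½*(-8)²) = √(7669 - 1064) - (759/2 - 232 - ½*64) = √6605 - (759/2 - 232 - 32) = √6605 - 1*231/2 = √6605 - 231/2 = -231/2 + √6605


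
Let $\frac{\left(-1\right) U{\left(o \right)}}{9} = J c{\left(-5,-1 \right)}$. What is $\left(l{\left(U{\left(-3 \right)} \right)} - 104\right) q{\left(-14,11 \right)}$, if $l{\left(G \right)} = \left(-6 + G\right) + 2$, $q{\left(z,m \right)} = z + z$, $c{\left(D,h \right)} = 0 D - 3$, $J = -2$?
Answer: $4536$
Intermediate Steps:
$c{\left(D,h \right)} = -3$ ($c{\left(D,h \right)} = 0 - 3 = -3$)
$q{\left(z,m \right)} = 2 z$
$U{\left(o \right)} = -54$ ($U{\left(o \right)} = - 9 \left(\left(-2\right) \left(-3\right)\right) = \left(-9\right) 6 = -54$)
$l{\left(G \right)} = -4 + G$
$\left(l{\left(U{\left(-3 \right)} \right)} - 104\right) q{\left(-14,11 \right)} = \left(\left(-4 - 54\right) - 104\right) 2 \left(-14\right) = \left(-58 - 104\right) \left(-28\right) = \left(-162\right) \left(-28\right) = 4536$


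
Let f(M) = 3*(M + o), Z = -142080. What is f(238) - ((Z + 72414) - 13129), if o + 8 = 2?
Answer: 83491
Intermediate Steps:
o = -6 (o = -8 + 2 = -6)
f(M) = -18 + 3*M (f(M) = 3*(M - 6) = 3*(-6 + M) = -18 + 3*M)
f(238) - ((Z + 72414) - 13129) = (-18 + 3*238) - ((-142080 + 72414) - 13129) = (-18 + 714) - (-69666 - 13129) = 696 - 1*(-82795) = 696 + 82795 = 83491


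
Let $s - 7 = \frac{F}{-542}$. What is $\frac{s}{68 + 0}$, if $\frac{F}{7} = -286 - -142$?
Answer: $\frac{2401}{18428} \approx 0.13029$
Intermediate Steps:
$F = -1008$ ($F = 7 \left(-286 - -142\right) = 7 \left(-286 + 142\right) = 7 \left(-144\right) = -1008$)
$s = \frac{2401}{271}$ ($s = 7 - \frac{1008}{-542} = 7 - - \frac{504}{271} = 7 + \frac{504}{271} = \frac{2401}{271} \approx 8.8598$)
$\frac{s}{68 + 0} = \frac{1}{68 + 0} \cdot \frac{2401}{271} = \frac{1}{68} \cdot \frac{2401}{271} = \frac{2401}{18428}$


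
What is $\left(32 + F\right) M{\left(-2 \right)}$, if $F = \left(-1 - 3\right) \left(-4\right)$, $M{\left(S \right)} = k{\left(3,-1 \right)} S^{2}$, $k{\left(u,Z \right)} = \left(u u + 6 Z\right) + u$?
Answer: $1152$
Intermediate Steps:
$k{\left(u,Z \right)} = u + u^{2} + 6 Z$ ($k{\left(u,Z \right)} = \left(u^{2} + 6 Z\right) + u = u + u^{2} + 6 Z$)
$M{\left(S \right)} = 6 S^{2}$ ($M{\left(S \right)} = \left(3 + 3^{2} + 6 \left(-1\right)\right) S^{2} = \left(3 + 9 - 6\right) S^{2} = 6 S^{2}$)
$F = 16$ ($F = \left(-4\right) \left(-4\right) = 16$)
$\left(32 + F\right) M{\left(-2 \right)} = \left(32 + 16\right) 6 \left(-2\right)^{2} = 48 \cdot 6 \cdot 4 = 48 \cdot 24 = 1152$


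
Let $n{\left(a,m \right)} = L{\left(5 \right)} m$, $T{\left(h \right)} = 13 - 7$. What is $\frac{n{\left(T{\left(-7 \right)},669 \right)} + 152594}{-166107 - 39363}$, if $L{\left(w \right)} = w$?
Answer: $- \frac{155939}{205470} \approx -0.75894$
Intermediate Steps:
$T{\left(h \right)} = 6$
$n{\left(a,m \right)} = 5 m$
$\frac{n{\left(T{\left(-7 \right)},669 \right)} + 152594}{-166107 - 39363} = \frac{5 \cdot 669 + 152594}{-166107 - 39363} = \frac{3345 + 152594}{-205470} = 155939 \left(- \frac{1}{205470}\right) = - \frac{155939}{205470}$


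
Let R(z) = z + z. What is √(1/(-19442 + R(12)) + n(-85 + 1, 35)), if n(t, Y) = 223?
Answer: √84084076034/19418 ≈ 14.933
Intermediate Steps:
R(z) = 2*z
√(1/(-19442 + R(12)) + n(-85 + 1, 35)) = √(1/(-19442 + 2*12) + 223) = √(1/(-19442 + 24) + 223) = √(1/(-19418) + 223) = √(-1/19418 + 223) = √(4330213/19418) = √84084076034/19418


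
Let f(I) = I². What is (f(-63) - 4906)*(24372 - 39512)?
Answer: 14186180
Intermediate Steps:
(f(-63) - 4906)*(24372 - 39512) = ((-63)² - 4906)*(24372 - 39512) = (3969 - 4906)*(-15140) = -937*(-15140) = 14186180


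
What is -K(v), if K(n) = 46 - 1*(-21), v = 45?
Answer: -67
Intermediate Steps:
K(n) = 67 (K(n) = 46 + 21 = 67)
-K(v) = -1*67 = -67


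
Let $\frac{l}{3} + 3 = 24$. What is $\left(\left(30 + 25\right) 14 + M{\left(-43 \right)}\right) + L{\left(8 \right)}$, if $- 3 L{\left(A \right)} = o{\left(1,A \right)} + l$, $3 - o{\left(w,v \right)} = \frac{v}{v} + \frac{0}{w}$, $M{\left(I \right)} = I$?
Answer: $\frac{2116}{3} \approx 705.33$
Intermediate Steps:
$l = 63$ ($l = -9 + 3 \cdot 24 = -9 + 72 = 63$)
$o{\left(w,v \right)} = 2$ ($o{\left(w,v \right)} = 3 - \left(\frac{v}{v} + \frac{0}{w}\right) = 3 - \left(1 + 0\right) = 3 - 1 = 2$)
$L{\left(A \right)} = - \frac{65}{3}$ ($L{\left(A \right)} = - \frac{2 + 63}{3} = \left(- \frac{1}{3}\right) 65 = - \frac{65}{3}$)
$\left(\left(30 + 25\right) 14 + M{\left(-43 \right)}\right) + L{\left(8 \right)} = \left(\left(30 + 25\right) 14 - 43\right) - \frac{65}{3} = \left(55 \cdot 14 - 43\right) - \frac{65}{3} = \left(770 - 43\right) - \frac{65}{3} = 727 - \frac{65}{3} = \frac{2116}{3}$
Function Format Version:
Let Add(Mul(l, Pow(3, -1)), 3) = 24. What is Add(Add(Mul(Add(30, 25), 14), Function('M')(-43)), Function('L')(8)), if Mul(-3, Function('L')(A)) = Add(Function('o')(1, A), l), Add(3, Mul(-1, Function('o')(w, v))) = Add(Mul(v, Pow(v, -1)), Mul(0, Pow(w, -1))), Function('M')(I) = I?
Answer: Rational(2116, 3) ≈ 705.33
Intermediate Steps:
l = 63 (l = Add(-9, Mul(3, 24)) = Add(-9, 72) = 63)
Function('o')(w, v) = 2 (Function('o')(w, v) = Add(3, Mul(-1, Add(Mul(v, Pow(v, -1)), Mul(0, Pow(w, -1))))) = Add(3, Mul(-1, Add(1, 0))) = Add(3, Mul(-1, 1)) = Add(3, -1) = 2)
Function('L')(A) = Rational(-65, 3) (Function('L')(A) = Mul(Rational(-1, 3), Add(2, 63)) = Mul(Rational(-1, 3), 65) = Rational(-65, 3))
Add(Add(Mul(Add(30, 25), 14), Function('M')(-43)), Function('L')(8)) = Add(Add(Mul(Add(30, 25), 14), -43), Rational(-65, 3)) = Add(Add(Mul(55, 14), -43), Rational(-65, 3)) = Add(Add(770, -43), Rational(-65, 3)) = Add(727, Rational(-65, 3)) = Rational(2116, 3)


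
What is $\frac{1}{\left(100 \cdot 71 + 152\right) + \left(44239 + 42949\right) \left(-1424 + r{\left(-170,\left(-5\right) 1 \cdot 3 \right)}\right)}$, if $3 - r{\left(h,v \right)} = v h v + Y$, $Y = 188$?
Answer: $\frac{1}{3194662760} \approx 3.1302 \cdot 10^{-10}$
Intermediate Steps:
$r{\left(h,v \right)} = -185 - h v^{2}$ ($r{\left(h,v \right)} = 3 - \left(v h v + 188\right) = 3 - \left(h v v + 188\right) = 3 - \left(h v^{2} + 188\right) = 3 - \left(188 + h v^{2}\right) = -185 - h v^{2}$)
$\frac{1}{\left(100 \cdot 71 + 152\right) + \left(44239 + 42949\right) \left(-1424 + r{\left(-170,\left(-5\right) 1 \cdot 3 \right)}\right)} = \frac{1}{\left(100 \cdot 71 + 152\right) + \left(44239 + 42949\right) \left(-1424 - \left(185 - 170 \left(\left(-5\right) 1 \cdot 3\right)^{2}\right)\right)} = \frac{1}{\left(7100 + 152\right) + 87188 \left(-1424 - \left(185 - 170 \left(\left(-5\right) 3\right)^{2}\right)\right)} = \frac{1}{7252 + 87188 \left(-1424 - \left(185 - 170 \left(-15\right)^{2}\right)\right)} = \frac{1}{7252 + 87188 \left(-1424 - \left(185 - 38250\right)\right)} = \frac{1}{7252 + 87188 \left(-1424 + \left(-185 + 38250\right)\right)} = \frac{1}{7252 + 87188 \left(-1424 + 38065\right)} = \frac{1}{7252 + 87188 \cdot 36641} = \frac{1}{7252 + 3194655508} = \frac{1}{3194662760}$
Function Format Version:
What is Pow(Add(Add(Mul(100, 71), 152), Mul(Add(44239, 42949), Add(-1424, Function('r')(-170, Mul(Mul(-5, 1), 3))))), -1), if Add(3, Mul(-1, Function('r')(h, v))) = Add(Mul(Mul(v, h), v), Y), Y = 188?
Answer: Rational(1, 3194662760) ≈ 3.1302e-10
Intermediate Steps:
Function('r')(h, v) = Add(-185, Mul(-1, h, Pow(v, 2))) (Function('r')(h, v) = Add(3, Mul(-1, Add(Mul(Mul(v, h), v), 188))) = Add(3, Mul(-1, Add(Mul(Mul(h, v), v), 188))) = Add(3, Mul(-1, Add(Mul(h, Pow(v, 2)), 188))) = Add(3, Mul(-1, Add(188, Mul(h, Pow(v, 2))))) = Add(3, Add(-188, Mul(-1, h, Pow(v, 2)))) = Add(-185, Mul(-1, h, Pow(v, 2))))
Pow(Add(Add(Mul(100, 71), 152), Mul(Add(44239, 42949), Add(-1424, Function('r')(-170, Mul(Mul(-5, 1), 3))))), -1) = Pow(Add(Add(Mul(100, 71), 152), Mul(Add(44239, 42949), Add(-1424, Add(-185, Mul(-1, -170, Pow(Mul(Mul(-5, 1), 3), 2)))))), -1) = Pow(Add(Add(7100, 152), Mul(87188, Add(-1424, Add(-185, Mul(-1, -170, Pow(Mul(-5, 3), 2)))))), -1) = Pow(Add(7252, Mul(87188, Add(-1424, Add(-185, Mul(-1, -170, Pow(-15, 2)))))), -1) = Pow(Add(7252, Mul(87188, Add(-1424, Add(-185, Mul(-1, -170, 225))))), -1) = Pow(Add(7252, Mul(87188, Add(-1424, Add(-185, 38250)))), -1) = Pow(Add(7252, Mul(87188, Add(-1424, 38065))), -1) = Pow(Add(7252, Mul(87188, 36641)), -1) = Pow(Add(7252, 3194655508), -1) = Pow(3194662760, -1) = Rational(1, 3194662760)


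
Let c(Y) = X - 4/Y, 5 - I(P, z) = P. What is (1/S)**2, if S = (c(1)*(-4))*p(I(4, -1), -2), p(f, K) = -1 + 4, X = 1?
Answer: 1/1296 ≈ 0.00077160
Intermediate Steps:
I(P, z) = 5 - P
p(f, K) = 3
c(Y) = 1 - 4/Y
S = 36 (S = (((-4 + 1)/1)*(-4))*3 = ((1*(-3))*(-4))*3 = -3*(-4)*3 = 12*3 = 36)
(1/S)**2 = (1/36)**2 = 1/1296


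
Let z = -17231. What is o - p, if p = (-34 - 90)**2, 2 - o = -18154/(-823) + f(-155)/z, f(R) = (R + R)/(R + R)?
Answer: -218333242013/14181113 ≈ -15396.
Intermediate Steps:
f(R) = 1 (f(R) = (2*R)/((2*R)) = (2*R)*(1/(2*R)) = 1)
o = -284448525/14181113 (o = 2 - (-18154/(-823) + 1/(-17231)) = 2 - (-18154*(-1/823) + 1*(-1/17231)) = 2 - (18154/823 - 1/17231) = 2 - 1*312810751/14181113 = 2 - 312810751/14181113 = -284448525/14181113 ≈ -20.058)
p = 15376 (p = (-124)**2 = 15376)
o - p = -284448525/14181113 - 1*15376 = -284448525/14181113 - 15376 = -218333242013/14181113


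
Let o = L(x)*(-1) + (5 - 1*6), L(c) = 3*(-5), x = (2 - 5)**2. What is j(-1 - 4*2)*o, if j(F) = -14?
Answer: -196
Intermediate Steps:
x = 9 (x = (-3)**2 = 9)
L(c) = -15
o = 14 (o = -15*(-1) + (5 - 1*6) = 15 + (5 - 6) = 15 - 1 = 14)
j(-1 - 4*2)*o = -14*14 = -196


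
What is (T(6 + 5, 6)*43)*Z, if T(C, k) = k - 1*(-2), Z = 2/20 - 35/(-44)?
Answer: 16942/55 ≈ 308.04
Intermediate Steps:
Z = 197/220 (Z = 2*(1/20) - 35*(-1/44) = 1/10 + 35/44 = 197/220 ≈ 0.89545)
T(C, k) = 2 + k (T(C, k) = k + 2 = 2 + k)
(T(6 + 5, 6)*43)*Z = ((2 + 6)*43)*(197/220) = (8*43)*(197/220) = 344*(197/220) = 16942/55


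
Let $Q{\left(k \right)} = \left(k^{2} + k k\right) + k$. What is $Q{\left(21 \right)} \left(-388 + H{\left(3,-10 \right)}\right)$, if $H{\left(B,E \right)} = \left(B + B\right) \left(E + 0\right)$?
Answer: $-404544$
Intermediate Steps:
$H{\left(B,E \right)} = 2 B E$
$Q{\left(k \right)} = k + 2 k^{2}$ ($Q{\left(k \right)} = \left(k^{2} + k^{2}\right) + k = 2 k^{2} + k = k + 2 k^{2}$)
$Q{\left(21 \right)} \left(-388 + H{\left(3,-10 \right)}\right) = 21 \left(1 + 2 \cdot 21\right) \left(-388 + 2 \cdot 3 \left(-10\right)\right) = 21 \left(1 + 42\right) \left(-388 - 60\right) = 21 \cdot 43 \left(-448\right) = 903 \left(-448\right) = -404544$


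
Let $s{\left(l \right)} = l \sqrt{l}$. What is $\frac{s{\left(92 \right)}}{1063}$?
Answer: $\frac{184 \sqrt{23}}{1063} \approx 0.83013$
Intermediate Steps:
$s{\left(l \right)} = l^{\frac{3}{2}}$
$\frac{s{\left(92 \right)}}{1063} = \frac{92^{\frac{3}{2}}}{1063} = 184 \sqrt{23} \cdot \frac{1}{1063} = \frac{184 \sqrt{23}}{1063}$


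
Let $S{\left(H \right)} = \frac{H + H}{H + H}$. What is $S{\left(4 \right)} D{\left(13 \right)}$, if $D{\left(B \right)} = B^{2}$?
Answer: $169$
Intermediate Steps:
$S{\left(H \right)} = 1$ ($S{\left(H \right)} = \frac{2 H}{2 H} = 2 H \frac{1}{2 H} = 1$)
$S{\left(4 \right)} D{\left(13 \right)} = 1 \cdot 13^{2} = 1 \cdot 169 = 169$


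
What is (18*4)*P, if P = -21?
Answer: -1512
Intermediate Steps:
(18*4)*P = (18*4)*(-21) = 72*(-21) = -1512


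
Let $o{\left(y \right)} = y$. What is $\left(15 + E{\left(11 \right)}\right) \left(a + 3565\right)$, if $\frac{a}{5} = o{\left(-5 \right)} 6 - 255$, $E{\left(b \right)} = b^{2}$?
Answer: $291040$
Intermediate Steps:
$a = -1425$ ($a = 5 \left(\left(-5\right) 6 - 255\right) = 5 \left(-30 - 255\right) = 5 \left(-285\right) = -1425$)
$\left(15 + E{\left(11 \right)}\right) \left(a + 3565\right) = \left(15 + 11^{2}\right) \left(-1425 + 3565\right) = \left(15 + 121\right) 2140 = 136 \cdot 2140 = 291040$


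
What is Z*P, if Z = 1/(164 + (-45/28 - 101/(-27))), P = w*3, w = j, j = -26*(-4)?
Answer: 235872/125597 ≈ 1.8780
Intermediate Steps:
j = 104
w = 104
P = 312 (P = 104*3 = 312)
Z = 756/125597 (Z = 1/(164 + (-45*1/28 - 101*(-1/27))) = 1/(164 + (-45/28 + 101/27)) = 1/(164 + 1613/756) = 1/(125597/756) = 756/125597 ≈ 0.0060192)
Z*P = (756/125597)*312 = 235872/125597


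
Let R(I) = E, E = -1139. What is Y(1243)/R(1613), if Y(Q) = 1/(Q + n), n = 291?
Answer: -1/1747226 ≈ -5.7234e-7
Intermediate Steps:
R(I) = -1139
Y(Q) = 1/(291 + Q) (Y(Q) = 1/(Q + 291) = 1/(291 + Q))
Y(1243)/R(1613) = 1/((291 + 1243)*(-1139)) = -1/1139/1534 = (1/1534)*(-1/1139) = -1/1747226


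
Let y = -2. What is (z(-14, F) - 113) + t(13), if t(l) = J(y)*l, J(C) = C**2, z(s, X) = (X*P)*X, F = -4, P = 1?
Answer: -45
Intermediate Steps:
z(s, X) = X**2 (z(s, X) = (X*1)*X = X*X = X**2)
t(l) = 4*l (t(l) = (-2)**2*l = 4*l)
(z(-14, F) - 113) + t(13) = ((-4)**2 - 113) + 4*13 = (16 - 113) + 52 = -97 + 52 = -45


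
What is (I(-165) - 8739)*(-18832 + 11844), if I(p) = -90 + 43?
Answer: 61396568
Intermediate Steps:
I(p) = -47
(I(-165) - 8739)*(-18832 + 11844) = (-47 - 8739)*(-18832 + 11844) = -8786*(-6988) = 61396568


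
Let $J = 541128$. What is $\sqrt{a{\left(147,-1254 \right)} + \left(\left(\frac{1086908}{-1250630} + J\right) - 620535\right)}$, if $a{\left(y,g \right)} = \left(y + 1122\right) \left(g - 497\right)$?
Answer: $\frac{2 i \sqrt{224975321481608215}}{625315} \approx 1517.0 i$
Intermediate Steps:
$a{\left(y,g \right)} = \left(-497 + g\right) \left(1122 + y\right)$ ($a{\left(y,g \right)} = \left(1122 + y\right) \left(-497 + g\right) = \left(-497 + g\right) \left(1122 + y\right)$)
$\sqrt{a{\left(147,-1254 \right)} + \left(\left(\frac{1086908}{-1250630} + J\right) - 620535\right)} = \sqrt{\left(-557634 - 73059 + 1122 \left(-1254\right) - 184338\right) - \left(79407 + \frac{543454}{625315}\right)} = \sqrt{\left(-557634 - 73059 - 1406988 - 184338\right) + \left(\left(1086908 \left(- \frac{1}{1250630}\right) + 541128\right) - 620535\right)} = \sqrt{-2222019 + \left(\left(- \frac{543454}{625315} + 541128\right) - 620535\right)} = \sqrt{-2222019 + \left(\frac{338374911866}{625315} - 620535\right)} = \sqrt{-2222019 - \frac{49654931659}{625315}} = \sqrt{- \frac{1439116742644}{625315}} = \frac{2 i \sqrt{224975321481608215}}{625315}$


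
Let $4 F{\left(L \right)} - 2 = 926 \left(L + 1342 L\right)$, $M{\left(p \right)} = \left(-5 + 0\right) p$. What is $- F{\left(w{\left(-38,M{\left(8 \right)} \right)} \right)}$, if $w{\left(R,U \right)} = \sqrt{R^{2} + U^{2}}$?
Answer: $- \frac{1}{2} - 621809 \sqrt{761} \approx -1.7153 \cdot 10^{7}$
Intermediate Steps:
$M{\left(p \right)} = - 5 p$
$F{\left(L \right)} = \frac{1}{2} + \frac{621809 L}{2}$ ($F{\left(L \right)} = \frac{1}{2} + \frac{926 \left(L + 1342 L\right)}{4} = \frac{1}{2} + \frac{926 \cdot 1343 L}{4} = \frac{1}{2} + \frac{1243618 L}{4} = \frac{1}{2} + \frac{621809 L}{2}$)
$- F{\left(w{\left(-38,M{\left(8 \right)} \right)} \right)} = - (\frac{1}{2} + \frac{621809 \sqrt{\left(-38\right)^{2} + \left(\left(-5\right) 8\right)^{2}}}{2}) = - (\frac{1}{2} + \frac{621809 \sqrt{1444 + \left(-40\right)^{2}}}{2}) = - (\frac{1}{2} + \frac{621809 \sqrt{1444 + 1600}}{2}) = - (\frac{1}{2} + \frac{621809 \sqrt{3044}}{2}) = - (\frac{1}{2} + \frac{621809 \cdot 2 \sqrt{761}}{2}) = - (\frac{1}{2} + 621809 \sqrt{761}) = - \frac{1}{2} - 621809 \sqrt{761}$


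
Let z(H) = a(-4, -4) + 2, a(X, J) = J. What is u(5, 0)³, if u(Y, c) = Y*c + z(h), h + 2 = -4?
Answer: -8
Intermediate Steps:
h = -6 (h = -2 - 4 = -6)
z(H) = -2 (z(H) = -4 + 2 = -2)
u(Y, c) = -2 + Y*c (u(Y, c) = Y*c - 2 = -2 + Y*c)
u(5, 0)³ = (-2 + 5*0)³ = (-2 + 0)³ = (-2)³ = -8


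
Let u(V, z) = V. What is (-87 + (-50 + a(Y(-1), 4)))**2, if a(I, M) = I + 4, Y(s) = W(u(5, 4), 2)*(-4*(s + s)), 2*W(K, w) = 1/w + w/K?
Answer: 418609/25 ≈ 16744.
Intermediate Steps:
W(K, w) = 1/(2*w) + w/(2*K) (W(K, w) = (1/w + w/K)/2 = 1/(2*w) + w/(2*K))
Y(s) = -18*s/5 (Y(s) = ((1/2)*(5 + 2**2)/(5*2))*(-4*(s + s)) = ((1/2)*(1/5)*(1/2)*(5 + 4))*(-8*s) = ((1/2)*(1/5)*(1/2)*9)*(-8*s) = 9*(-8*s)/20 = -18*s/5)
a(I, M) = 4 + I
(-87 + (-50 + a(Y(-1), 4)))**2 = (-87 + (-50 + (4 - 18/5*(-1))))**2 = (-87 + (-50 + (4 + 18/5)))**2 = (-87 + (-50 + 38/5))**2 = (-87 - 212/5)**2 = (-647/5)**2 = 418609/25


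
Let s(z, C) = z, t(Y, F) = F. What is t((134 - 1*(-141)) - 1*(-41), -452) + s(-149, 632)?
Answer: -601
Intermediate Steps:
t((134 - 1*(-141)) - 1*(-41), -452) + s(-149, 632) = -452 - 149 = -601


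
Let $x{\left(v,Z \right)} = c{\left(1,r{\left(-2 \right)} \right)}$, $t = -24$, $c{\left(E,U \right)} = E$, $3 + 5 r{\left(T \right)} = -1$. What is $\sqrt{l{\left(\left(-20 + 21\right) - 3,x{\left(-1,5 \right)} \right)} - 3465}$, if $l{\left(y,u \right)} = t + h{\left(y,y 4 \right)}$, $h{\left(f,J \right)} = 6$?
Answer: $9 i \sqrt{43} \approx 59.017 i$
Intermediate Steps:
$r{\left(T \right)} = - \frac{4}{5}$ ($r{\left(T \right)} = - \frac{3}{5} + \frac{1}{5} \left(-1\right) = - \frac{3}{5} - \frac{1}{5} = - \frac{4}{5}$)
$x{\left(v,Z \right)} = 1$
$l{\left(y,u \right)} = -18$ ($l{\left(y,u \right)} = -24 + 6 = -18$)
$\sqrt{l{\left(\left(-20 + 21\right) - 3,x{\left(-1,5 \right)} \right)} - 3465} = \sqrt{-18 - 3465} = \sqrt{-3483} = 9 i \sqrt{43}$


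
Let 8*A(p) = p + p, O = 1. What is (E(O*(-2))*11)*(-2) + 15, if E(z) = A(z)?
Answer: 26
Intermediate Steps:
A(p) = p/4 (A(p) = (p + p)/8 = (2*p)/8 = p/4)
E(z) = z/4
(E(O*(-2))*11)*(-2) + 15 = (((1*(-2))/4)*11)*(-2) + 15 = (((1/4)*(-2))*11)*(-2) + 15 = -1/2*11*(-2) + 15 = -11/2*(-2) + 15 = 11 + 15 = 26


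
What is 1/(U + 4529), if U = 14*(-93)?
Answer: 1/3227 ≈ 0.00030989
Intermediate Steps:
U = -1302
1/(U + 4529) = 1/(-1302 + 4529) = 1/3227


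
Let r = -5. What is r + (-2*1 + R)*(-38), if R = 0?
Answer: 71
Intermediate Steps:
r + (-2*1 + R)*(-38) = -5 + (-2*1 + 0)*(-38) = -5 + (-2 + 0)*(-38) = -5 - 2*(-38) = -5 + 76 = 71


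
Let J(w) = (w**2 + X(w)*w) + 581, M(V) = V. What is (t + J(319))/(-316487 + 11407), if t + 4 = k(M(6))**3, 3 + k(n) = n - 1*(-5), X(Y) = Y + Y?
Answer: -76593/76270 ≈ -1.0042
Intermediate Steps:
X(Y) = 2*Y
J(w) = 581 + 3*w**2 (J(w) = (w**2 + (2*w)*w) + 581 = (w**2 + 2*w**2) + 581 = 3*w**2 + 581 = 581 + 3*w**2)
k(n) = 2 + n (k(n) = -3 + (n - 1*(-5)) = -3 + (n + 5) = -3 + (5 + n) = 2 + n)
t = 508 (t = -4 + (2 + 6)**3 = -4 + 8**3 = -4 + 512 = 508)
(t + J(319))/(-316487 + 11407) = (508 + (581 + 3*319**2))/(-316487 + 11407) = (508 + (581 + 3*101761))/(-305080) = (508 + (581 + 305283))*(-1/305080) = (508 + 305864)*(-1/305080) = 306372*(-1/305080) = -76593/76270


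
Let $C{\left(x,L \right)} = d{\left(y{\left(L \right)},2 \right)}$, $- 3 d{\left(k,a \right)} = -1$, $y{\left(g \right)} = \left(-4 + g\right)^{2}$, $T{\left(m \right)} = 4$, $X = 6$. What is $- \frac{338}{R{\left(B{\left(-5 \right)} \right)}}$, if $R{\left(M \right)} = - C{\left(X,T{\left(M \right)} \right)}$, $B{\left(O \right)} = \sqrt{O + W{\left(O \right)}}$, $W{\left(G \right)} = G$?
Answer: $1014$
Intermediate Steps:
$d{\left(k,a \right)} = \frac{1}{3}$ ($d{\left(k,a \right)} = \left(- \frac{1}{3}\right) \left(-1\right) = \frac{1}{3}$)
$C{\left(x,L \right)} = \frac{1}{3}$
$B{\left(O \right)} = \sqrt{2} \sqrt{O}$ ($B{\left(O \right)} = \sqrt{O + O} = \sqrt{2 O} = \sqrt{2} \sqrt{O}$)
$R{\left(M \right)} = - \frac{1}{3}$ ($R{\left(M \right)} = \left(-1\right) \frac{1}{3} = - \frac{1}{3}$)
$- \frac{338}{R{\left(B{\left(-5 \right)} \right)}} = - \frac{338}{- \frac{1}{3}} = \left(-338\right) \left(-3\right) = 1014$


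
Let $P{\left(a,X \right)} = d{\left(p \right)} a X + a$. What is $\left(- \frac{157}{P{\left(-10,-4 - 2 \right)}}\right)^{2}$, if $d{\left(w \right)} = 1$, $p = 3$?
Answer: $\frac{24649}{2500} \approx 9.8596$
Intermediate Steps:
$P{\left(a,X \right)} = a + X a$ ($P{\left(a,X \right)} = 1 a X + a = a X + a = X a + a = a + X a$)
$\left(- \frac{157}{P{\left(-10,-4 - 2 \right)}}\right)^{2} = \left(- \frac{157}{\left(-10\right) \left(1 - 6\right)}\right)^{2} = \left(- \frac{157}{\left(-10\right) \left(-5\right)}\right)^{2} = \left(- \frac{157}{50}\right)^{2} = \frac{24649}{2500}$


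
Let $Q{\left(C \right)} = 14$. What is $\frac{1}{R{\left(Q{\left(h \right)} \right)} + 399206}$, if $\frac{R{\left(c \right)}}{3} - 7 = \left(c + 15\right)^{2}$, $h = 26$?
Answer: $\frac{1}{401750} \approx 2.4891 \cdot 10^{-6}$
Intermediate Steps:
$R{\left(c \right)} = 21 + 3 \left(15 + c\right)^{2}$ ($R{\left(c \right)} = 21 + 3 \left(c + 15\right)^{2} = 21 + 3 \left(15 + c\right)^{2}$)
$\frac{1}{R{\left(Q{\left(h \right)} \right)} + 399206} = \frac{1}{\left(21 + 3 \left(15 + 14\right)^{2}\right) + 399206} = \frac{1}{\left(21 + 3 \cdot 29^{2}\right) + 399206} = \frac{1}{\left(21 + 3 \cdot 841\right) + 399206} = \frac{1}{\left(21 + 2523\right) + 399206} = \frac{1}{2544 + 399206} = \frac{1}{401750}$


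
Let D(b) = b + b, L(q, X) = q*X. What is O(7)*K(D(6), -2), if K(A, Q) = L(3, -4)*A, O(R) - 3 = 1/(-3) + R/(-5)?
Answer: -912/5 ≈ -182.40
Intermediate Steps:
L(q, X) = X*q
O(R) = 8/3 - R/5 (O(R) = 3 + (1/(-3) + R/(-5)) = 3 + (1*(-⅓) + R*(-⅕)) = 3 + (-⅓ - R/5) = 8/3 - R/5)
D(b) = 2*b
K(A, Q) = -12*A (K(A, Q) = (-4*3)*A = -12*A)
O(7)*K(D(6), -2) = (8/3 - ⅕*7)*(-24*6) = (8/3 - 7/5)*(-12*12) = (19/15)*(-144) = -912/5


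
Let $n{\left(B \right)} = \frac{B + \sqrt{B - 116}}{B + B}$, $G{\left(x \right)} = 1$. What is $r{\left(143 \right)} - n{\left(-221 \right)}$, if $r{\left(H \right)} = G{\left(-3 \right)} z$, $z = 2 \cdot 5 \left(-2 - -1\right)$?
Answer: $- \frac{21}{2} + \frac{i \sqrt{337}}{442} \approx -10.5 + 0.041533 i$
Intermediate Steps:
$z = -10$ ($z = 10 \left(-2 + 1\right) = 10 \left(-1\right) = -10$)
$r{\left(H \right)} = -10$ ($r{\left(H \right)} = 1 \left(-10\right) = -10$)
$n{\left(B \right)} = \frac{B + \sqrt{-116 + B}}{2 B}$
$r{\left(143 \right)} - n{\left(-221 \right)} = -10 - \frac{-221 + \sqrt{-116 - 221}}{2 \left(-221\right)} = -10 - \frac{1}{2} \left(- \frac{1}{221}\right) \left(-221 + \sqrt{-337}\right) = -10 - \frac{1}{2} \left(- \frac{1}{221}\right) \left(-221 + i \sqrt{337}\right) = -10 - \left(\frac{1}{2} - \frac{i \sqrt{337}}{442}\right) = - \frac{21}{2} + \frac{i \sqrt{337}}{442}$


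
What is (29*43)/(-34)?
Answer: -1247/34 ≈ -36.676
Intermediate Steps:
(29*43)/(-34) = 1247*(-1/34) = -1247/34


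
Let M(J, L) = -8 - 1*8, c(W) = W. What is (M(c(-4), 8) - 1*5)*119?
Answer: -2499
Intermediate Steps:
M(J, L) = -16 (M(J, L) = -8 - 8 = -16)
(M(c(-4), 8) - 1*5)*119 = (-16 - 1*5)*119 = (-16 - 5)*119 = -21*119 = -2499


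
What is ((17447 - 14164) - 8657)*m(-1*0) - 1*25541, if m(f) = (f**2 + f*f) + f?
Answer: -25541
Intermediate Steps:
m(f) = f + 2*f**2 (m(f) = (f**2 + f**2) + f = 2*f**2 + f = f + 2*f**2)
((17447 - 14164) - 8657)*m(-1*0) - 1*25541 = ((17447 - 14164) - 8657)*((-1*0)*(1 + 2*(-1*0))) - 1*25541 = (3283 - 8657)*(0*(1 + 2*0)) - 25541 = -0*(1 + 0) - 25541 = -0 - 25541 = -5374*0 - 25541 = 0 - 25541 = -25541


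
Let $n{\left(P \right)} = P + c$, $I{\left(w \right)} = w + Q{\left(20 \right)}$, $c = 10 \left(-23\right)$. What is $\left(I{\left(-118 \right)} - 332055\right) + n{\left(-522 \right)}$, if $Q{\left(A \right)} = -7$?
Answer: $-332932$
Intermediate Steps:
$c = -230$
$I{\left(w \right)} = -7 + w$ ($I{\left(w \right)} = w - 7 = -7 + w$)
$n{\left(P \right)} = -230 + P$ ($n{\left(P \right)} = P - 230 = -230 + P$)
$\left(I{\left(-118 \right)} - 332055\right) + n{\left(-522 \right)} = \left(\left(-7 - 118\right) - 332055\right) - 752 = \left(-125 - 332055\right) - 752 = -332180 - 752 = -332932$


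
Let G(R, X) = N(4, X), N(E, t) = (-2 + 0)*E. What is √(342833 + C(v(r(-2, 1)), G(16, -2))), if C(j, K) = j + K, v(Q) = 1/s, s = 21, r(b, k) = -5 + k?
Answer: √151185846/21 ≈ 585.51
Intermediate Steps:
N(E, t) = -2*E
G(R, X) = -8 (G(R, X) = -2*4 = -8)
v(Q) = 1/21
C(j, K) = K + j
√(342833 + C(v(r(-2, 1)), G(16, -2))) = √(342833 + (-8 + 1/21)) = √(342833 - 167/21) = √(7199326/21) = √151185846/21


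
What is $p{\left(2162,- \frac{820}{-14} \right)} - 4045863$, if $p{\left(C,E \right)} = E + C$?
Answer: $- \frac{28305497}{7} \approx -4.0436 \cdot 10^{6}$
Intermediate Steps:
$p{\left(C,E \right)} = C + E$
$p{\left(2162,- \frac{820}{-14} \right)} - 4045863 = \left(2162 - \frac{820}{-14}\right) - 4045863 = \left(2162 - - \frac{410}{7}\right) - 4045863 = \left(2162 + \frac{410}{7}\right) - 4045863 = \frac{15544}{7} - 4045863 = - \frac{28305497}{7}$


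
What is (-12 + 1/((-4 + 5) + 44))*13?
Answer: -7007/45 ≈ -155.71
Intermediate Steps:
(-12 + 1/((-4 + 5) + 44))*13 = (-12 + 1/(1 + 44))*13 = (-12 + 1/45)*13 = -539/45*13 = -7007/45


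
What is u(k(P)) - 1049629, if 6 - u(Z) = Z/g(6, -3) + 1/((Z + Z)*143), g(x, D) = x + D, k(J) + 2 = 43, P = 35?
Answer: -36924118663/35178 ≈ -1.0496e+6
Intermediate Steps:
k(J) = 41 (k(J) = -2 + 43 = 41)
g(x, D) = D + x
u(Z) = 6 - Z/3 - 1/(286*Z) (u(Z) = 6 - (Z/(-3 + 6) + 1/((Z + Z)*143)) = 6 - (Z/3 + (1/143)/(2*Z)) = 6 - (Z*(⅓) + (1/(2*Z))*(1/143)) = 6 - (Z/3 + 1/(286*Z)) = 6 + (-Z/3 - 1/(286*Z)) = 6 - Z/3 - 1/(286*Z))
u(k(P)) - 1049629 = (6 - ⅓*41 - 1/286/41) - 1049629 = (6 - 41/3 - 1/286*1/41) - 1049629 = (6 - 41/3 - 1/11726) - 1049629 = -269701/35178 - 1049629 = -36924118663/35178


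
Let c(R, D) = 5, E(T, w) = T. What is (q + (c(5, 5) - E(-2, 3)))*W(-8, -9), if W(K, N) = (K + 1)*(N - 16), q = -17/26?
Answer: 28875/26 ≈ 1110.6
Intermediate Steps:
q = -17/26 (q = -17*1/26 = -17/26 ≈ -0.65385)
W(K, N) = (1 + K)*(-16 + N)
(q + (c(5, 5) - E(-2, 3)))*W(-8, -9) = (-17/26 + (5 - 1*(-2)))*(-16 - 9 - 16*(-8) - 8*(-9)) = (-17/26 + (5 + 2))*(-16 - 9 + 128 + 72) = (-17/26 + 7)*175 = (165/26)*175 = 28875/26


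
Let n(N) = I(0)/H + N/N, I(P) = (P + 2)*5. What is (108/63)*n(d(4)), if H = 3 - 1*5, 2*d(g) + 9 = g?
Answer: -48/7 ≈ -6.8571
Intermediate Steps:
I(P) = 10 + 5*P (I(P) = (2 + P)*5 = 10 + 5*P)
d(g) = -9/2 + g/2
H = -2 (H = 3 - 5 = -2)
n(N) = -4 (n(N) = (10 + 5*0)/(-2) + N/N = (10 + 0)*(-1/2) + 1 = 10*(-1/2) + 1 = -5 + 1 = -4)
(108/63)*n(d(4)) = (108/63)*(-4) = (108*(1/63))*(-4) = (12/7)*(-4) = -48/7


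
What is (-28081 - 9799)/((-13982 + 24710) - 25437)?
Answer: 37880/14709 ≈ 2.5753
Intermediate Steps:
(-28081 - 9799)/((-13982 + 24710) - 25437) = -37880/(10728 - 25437) = -37880/(-14709) = -37880*(-1/14709) = 37880/14709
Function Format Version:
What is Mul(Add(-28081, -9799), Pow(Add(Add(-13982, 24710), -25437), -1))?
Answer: Rational(37880, 14709) ≈ 2.5753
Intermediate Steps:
Mul(Add(-28081, -9799), Pow(Add(Add(-13982, 24710), -25437), -1)) = Mul(-37880, Pow(Add(10728, -25437), -1)) = Mul(-37880, Pow(-14709, -1)) = Mul(-37880, Rational(-1, 14709)) = Rational(37880, 14709)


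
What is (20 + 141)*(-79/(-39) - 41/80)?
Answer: 760081/3120 ≈ 243.62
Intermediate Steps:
(20 + 141)*(-79/(-39) - 41/80) = 161*(-79*(-1/39) - 41*1/80) = 161*(79/39 - 41/80) = 161*(4721/3120) = 760081/3120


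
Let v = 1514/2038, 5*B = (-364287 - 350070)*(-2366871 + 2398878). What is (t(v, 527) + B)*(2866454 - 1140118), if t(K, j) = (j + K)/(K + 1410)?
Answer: -56742393916391733012608/7187735 ≈ -7.8943e+15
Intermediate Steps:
B = -22864424499/5 (B = ((-364287 - 350070)*(-2366871 + 2398878))/5 = (-714357*32007)/5 = (⅕)*(-22864424499) = -22864424499/5 ≈ -4.5729e+9)
v = 757/1019 (v = 1514*(1/2038) = 757/1019 ≈ 0.74289)
t(K, j) = (K + j)/(1410 + K)
(t(v, 527) + B)*(2866454 - 1140118) = ((757/1019 + 527)/(1410 + 757/1019) - 22864424499/5)*(2866454 - 1140118) = ((537770/1019)/(1437547/1019) - 22864424499/5)*1726336 = ((1019/1437547)*(537770/1019) - 22864424499/5)*1726336 = (537770/1437547 - 22864424499/5)*1726336 = -32868684842575103/7187735*1726336 = -56742393916391733012608/7187735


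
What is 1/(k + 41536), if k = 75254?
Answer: 1/116790 ≈ 8.5624e-6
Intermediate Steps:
1/(k + 41536) = 1/(75254 + 41536) = 1/116790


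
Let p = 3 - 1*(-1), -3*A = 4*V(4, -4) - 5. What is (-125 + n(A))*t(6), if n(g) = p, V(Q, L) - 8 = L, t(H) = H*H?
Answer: -4356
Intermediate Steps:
t(H) = H²
V(Q, L) = 8 + L
A = -11/3 (A = -(4*(8 - 4) - 5)/3 = -(4*4 - 5)/3 = -(16 - 5)/3 = -⅓*11 = -11/3 ≈ -3.6667)
p = 4 (p = 3 + 1 = 4)
n(g) = 4
(-125 + n(A))*t(6) = (-125 + 4)*6² = -121*36 = -4356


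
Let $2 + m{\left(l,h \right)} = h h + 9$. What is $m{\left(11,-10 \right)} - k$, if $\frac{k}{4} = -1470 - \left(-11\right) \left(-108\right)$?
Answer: $10739$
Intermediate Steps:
$k = -10632$ ($k = 4 \left(-1470 - \left(-11\right) \left(-108\right)\right) = 4 \left(-1470 - 1188\right) = 4 \left(-2658\right) = -10632$)
$m{\left(l,h \right)} = 7 + h^{2}$ ($m{\left(l,h \right)} = -2 + \left(h h + 9\right) = -2 + \left(h^{2} + 9\right) = -2 + \left(9 + h^{2}\right) = 7 + h^{2}$)
$m{\left(11,-10 \right)} - k = \left(7 + \left(-10\right)^{2}\right) - -10632 = \left(7 + 100\right) + 10632 = 107 + 10632 = 10739$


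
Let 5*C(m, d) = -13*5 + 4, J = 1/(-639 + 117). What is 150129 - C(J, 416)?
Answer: 750706/5 ≈ 1.5014e+5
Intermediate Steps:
J = -1/522 (J = 1/(-522) = -1/522 ≈ -0.0019157)
C(m, d) = -61/5 (C(m, d) = (-13*5 + 4)/5 = (-65 + 4)/5 = (1/5)*(-61) = -61/5)
150129 - C(J, 416) = 150129 - 1*(-61/5) = 150129 + 61/5 = 750706/5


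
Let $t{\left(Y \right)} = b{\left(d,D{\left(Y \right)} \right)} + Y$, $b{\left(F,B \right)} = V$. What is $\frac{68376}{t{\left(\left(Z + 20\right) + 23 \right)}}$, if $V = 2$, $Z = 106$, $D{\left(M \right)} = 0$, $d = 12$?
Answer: $\frac{68376}{151} \approx 452.82$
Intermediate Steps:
$b{\left(F,B \right)} = 2$
$t{\left(Y \right)} = 2 + Y$
$\frac{68376}{t{\left(\left(Z + 20\right) + 23 \right)}} = \frac{68376}{2 + \left(\left(106 + 20\right) + 23\right)} = \frac{68376}{2 + \left(126 + 23\right)} = \frac{68376}{2 + 149} = \frac{68376}{151}$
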